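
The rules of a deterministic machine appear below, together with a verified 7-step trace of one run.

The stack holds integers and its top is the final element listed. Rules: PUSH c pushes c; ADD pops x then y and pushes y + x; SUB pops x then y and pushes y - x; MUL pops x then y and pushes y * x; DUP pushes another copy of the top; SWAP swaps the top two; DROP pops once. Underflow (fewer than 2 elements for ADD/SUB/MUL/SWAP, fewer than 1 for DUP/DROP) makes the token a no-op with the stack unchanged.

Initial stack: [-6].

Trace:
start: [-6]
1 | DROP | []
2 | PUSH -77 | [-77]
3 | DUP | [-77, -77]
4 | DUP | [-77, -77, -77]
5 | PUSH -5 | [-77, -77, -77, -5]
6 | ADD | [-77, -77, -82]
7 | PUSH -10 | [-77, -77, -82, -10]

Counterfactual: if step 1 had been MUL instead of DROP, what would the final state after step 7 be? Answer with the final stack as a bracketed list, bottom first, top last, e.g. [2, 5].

(re-executing from step 1 with the substitution; state before step 1: [-6])
1 | MUL | [-6]
2 | PUSH -77 | [-6, -77]
3 | DUP | [-6, -77, -77]
4 | DUP | [-6, -77, -77, -77]
5 | PUSH -5 | [-6, -77, -77, -77, -5]
6 | ADD | [-6, -77, -77, -82]
7 | PUSH -10 | [-6, -77, -77, -82, -10]

[-6, -77, -77, -82, -10]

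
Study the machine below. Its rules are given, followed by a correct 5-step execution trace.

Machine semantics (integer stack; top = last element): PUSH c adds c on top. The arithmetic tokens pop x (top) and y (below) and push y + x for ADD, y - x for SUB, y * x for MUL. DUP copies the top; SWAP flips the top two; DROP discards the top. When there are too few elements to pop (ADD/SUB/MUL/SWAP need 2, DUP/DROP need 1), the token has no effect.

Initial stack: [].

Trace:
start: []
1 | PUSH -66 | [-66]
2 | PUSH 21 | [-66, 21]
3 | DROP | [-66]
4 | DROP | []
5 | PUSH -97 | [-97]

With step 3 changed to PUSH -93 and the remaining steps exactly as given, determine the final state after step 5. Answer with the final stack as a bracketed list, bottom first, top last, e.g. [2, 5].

[-66, 21, -97]

(re-executing from step 3 with the substitution; state before step 3: [-66, 21])
3 | PUSH -93 | [-66, 21, -93]
4 | DROP | [-66, 21]
5 | PUSH -97 | [-66, 21, -97]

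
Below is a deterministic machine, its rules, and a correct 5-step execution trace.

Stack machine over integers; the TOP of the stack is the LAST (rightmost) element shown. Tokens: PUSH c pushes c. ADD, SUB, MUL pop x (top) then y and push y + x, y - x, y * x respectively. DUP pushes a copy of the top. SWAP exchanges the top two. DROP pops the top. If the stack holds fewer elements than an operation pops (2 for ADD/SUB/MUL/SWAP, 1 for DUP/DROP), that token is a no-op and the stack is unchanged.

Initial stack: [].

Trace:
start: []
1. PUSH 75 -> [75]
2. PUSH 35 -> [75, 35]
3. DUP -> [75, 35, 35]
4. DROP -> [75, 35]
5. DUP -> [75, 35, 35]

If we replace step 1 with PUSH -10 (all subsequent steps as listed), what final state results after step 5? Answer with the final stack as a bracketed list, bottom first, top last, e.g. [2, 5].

(re-executing from step 1 with the substitution; state before step 1: [])
1. PUSH -10 -> [-10]
2. PUSH 35 -> [-10, 35]
3. DUP -> [-10, 35, 35]
4. DROP -> [-10, 35]
5. DUP -> [-10, 35, 35]

[-10, 35, 35]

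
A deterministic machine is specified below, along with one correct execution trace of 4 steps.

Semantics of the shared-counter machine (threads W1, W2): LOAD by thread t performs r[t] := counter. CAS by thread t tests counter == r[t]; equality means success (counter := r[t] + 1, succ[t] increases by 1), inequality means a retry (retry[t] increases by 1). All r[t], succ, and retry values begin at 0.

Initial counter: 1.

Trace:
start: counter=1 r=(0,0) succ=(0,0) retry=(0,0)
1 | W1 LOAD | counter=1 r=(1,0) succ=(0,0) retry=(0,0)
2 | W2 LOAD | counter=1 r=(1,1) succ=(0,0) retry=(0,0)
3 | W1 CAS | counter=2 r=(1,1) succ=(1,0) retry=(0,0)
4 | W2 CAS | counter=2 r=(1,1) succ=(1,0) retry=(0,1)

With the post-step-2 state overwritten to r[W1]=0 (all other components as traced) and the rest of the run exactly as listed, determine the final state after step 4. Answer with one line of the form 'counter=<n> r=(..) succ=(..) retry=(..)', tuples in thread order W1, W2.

state after step 2 := counter=1 r=(0,1) succ=(0,0) retry=(0,0)
3 | W1 CAS | counter=1 r=(0,1) succ=(0,0) retry=(1,0)
4 | W2 CAS | counter=2 r=(0,1) succ=(0,1) retry=(1,0)

counter=2 r=(0,1) succ=(0,1) retry=(1,0)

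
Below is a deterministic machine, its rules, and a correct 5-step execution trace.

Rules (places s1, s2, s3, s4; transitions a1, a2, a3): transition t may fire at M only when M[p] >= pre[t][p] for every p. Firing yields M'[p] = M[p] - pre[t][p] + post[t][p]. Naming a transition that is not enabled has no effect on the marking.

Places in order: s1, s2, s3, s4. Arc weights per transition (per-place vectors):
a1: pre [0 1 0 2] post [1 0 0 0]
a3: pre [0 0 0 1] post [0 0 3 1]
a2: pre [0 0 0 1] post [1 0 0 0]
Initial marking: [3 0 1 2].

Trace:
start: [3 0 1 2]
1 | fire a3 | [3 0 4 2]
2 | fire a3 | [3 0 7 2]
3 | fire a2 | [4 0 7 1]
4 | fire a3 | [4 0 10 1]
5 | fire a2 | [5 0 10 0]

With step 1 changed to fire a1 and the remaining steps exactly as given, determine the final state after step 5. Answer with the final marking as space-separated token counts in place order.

5 0 7 0

(re-executing from step 1 with the substitution; state before step 1: [3 0 1 2])
1 | fire a1 | [3 0 1 2]
2 | fire a3 | [3 0 4 2]
3 | fire a2 | [4 0 4 1]
4 | fire a3 | [4 0 7 1]
5 | fire a2 | [5 0 7 0]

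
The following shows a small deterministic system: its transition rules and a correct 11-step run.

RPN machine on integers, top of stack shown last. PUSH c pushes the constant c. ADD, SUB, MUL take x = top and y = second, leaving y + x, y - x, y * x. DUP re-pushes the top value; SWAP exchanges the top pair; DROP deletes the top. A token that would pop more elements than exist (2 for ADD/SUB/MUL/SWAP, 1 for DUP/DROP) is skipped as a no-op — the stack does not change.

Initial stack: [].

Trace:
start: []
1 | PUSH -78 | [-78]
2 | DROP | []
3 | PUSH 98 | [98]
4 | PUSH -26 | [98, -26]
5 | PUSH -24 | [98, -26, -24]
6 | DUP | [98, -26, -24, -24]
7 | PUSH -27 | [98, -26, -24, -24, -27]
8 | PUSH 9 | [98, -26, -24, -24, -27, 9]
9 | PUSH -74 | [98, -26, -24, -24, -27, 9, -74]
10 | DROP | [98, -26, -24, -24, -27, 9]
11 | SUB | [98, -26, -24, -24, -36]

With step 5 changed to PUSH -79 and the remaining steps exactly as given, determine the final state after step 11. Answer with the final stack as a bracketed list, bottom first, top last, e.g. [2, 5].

[98, -26, -79, -79, -36]

(re-executing from step 5 with the substitution; state before step 5: [98, -26])
5 | PUSH -79 | [98, -26, -79]
6 | DUP | [98, -26, -79, -79]
7 | PUSH -27 | [98, -26, -79, -79, -27]
8 | PUSH 9 | [98, -26, -79, -79, -27, 9]
9 | PUSH -74 | [98, -26, -79, -79, -27, 9, -74]
10 | DROP | [98, -26, -79, -79, -27, 9]
11 | SUB | [98, -26, -79, -79, -36]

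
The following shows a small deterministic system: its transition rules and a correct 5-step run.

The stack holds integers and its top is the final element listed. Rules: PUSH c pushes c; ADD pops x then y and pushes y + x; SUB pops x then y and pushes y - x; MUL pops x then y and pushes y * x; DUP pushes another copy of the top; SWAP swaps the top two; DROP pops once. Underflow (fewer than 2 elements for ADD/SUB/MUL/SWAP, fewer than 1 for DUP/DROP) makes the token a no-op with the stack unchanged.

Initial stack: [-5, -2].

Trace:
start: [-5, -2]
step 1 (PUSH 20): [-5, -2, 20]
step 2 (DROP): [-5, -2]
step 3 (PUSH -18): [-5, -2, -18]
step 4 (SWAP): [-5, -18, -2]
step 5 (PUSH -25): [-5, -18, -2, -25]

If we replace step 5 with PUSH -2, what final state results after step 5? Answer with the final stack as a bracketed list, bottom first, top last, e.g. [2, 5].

(re-executing from step 5 with the substitution; state before step 5: [-5, -18, -2])
step 5 (PUSH -2): [-5, -18, -2, -2]

[-5, -18, -2, -2]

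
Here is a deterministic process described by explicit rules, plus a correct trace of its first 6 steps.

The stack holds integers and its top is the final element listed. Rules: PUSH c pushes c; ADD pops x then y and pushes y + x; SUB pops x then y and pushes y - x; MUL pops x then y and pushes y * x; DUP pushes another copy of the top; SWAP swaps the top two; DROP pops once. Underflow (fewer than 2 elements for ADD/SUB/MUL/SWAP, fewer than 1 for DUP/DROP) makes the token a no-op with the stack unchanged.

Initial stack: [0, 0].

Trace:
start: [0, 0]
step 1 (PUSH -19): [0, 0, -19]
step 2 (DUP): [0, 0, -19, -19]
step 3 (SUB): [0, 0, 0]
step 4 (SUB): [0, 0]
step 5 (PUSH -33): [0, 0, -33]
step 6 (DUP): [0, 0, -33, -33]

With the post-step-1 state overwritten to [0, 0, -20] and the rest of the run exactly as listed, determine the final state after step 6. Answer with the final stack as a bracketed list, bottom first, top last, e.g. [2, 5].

state after step 1 := [0, 0, -20]
step 2 (DUP): [0, 0, -20, -20]
step 3 (SUB): [0, 0, 0]
step 4 (SUB): [0, 0]
step 5 (PUSH -33): [0, 0, -33]
step 6 (DUP): [0, 0, -33, -33]

[0, 0, -33, -33]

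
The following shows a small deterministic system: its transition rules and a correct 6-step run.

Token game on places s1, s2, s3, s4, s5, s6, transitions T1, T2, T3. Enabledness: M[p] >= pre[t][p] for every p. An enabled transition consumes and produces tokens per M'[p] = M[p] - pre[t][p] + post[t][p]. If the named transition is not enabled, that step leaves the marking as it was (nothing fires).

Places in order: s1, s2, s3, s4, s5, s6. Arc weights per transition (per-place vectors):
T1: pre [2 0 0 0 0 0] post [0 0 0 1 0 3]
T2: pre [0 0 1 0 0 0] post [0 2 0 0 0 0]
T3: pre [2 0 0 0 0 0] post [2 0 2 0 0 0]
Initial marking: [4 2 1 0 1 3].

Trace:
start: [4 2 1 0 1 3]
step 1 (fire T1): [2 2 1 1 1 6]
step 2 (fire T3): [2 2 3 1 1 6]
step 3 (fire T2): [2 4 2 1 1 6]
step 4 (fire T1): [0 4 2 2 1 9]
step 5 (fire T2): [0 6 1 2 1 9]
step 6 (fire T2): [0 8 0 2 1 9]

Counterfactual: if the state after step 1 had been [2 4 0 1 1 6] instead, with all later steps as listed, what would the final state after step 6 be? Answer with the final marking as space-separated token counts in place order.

state after step 1 := [2 4 0 1 1 6]
step 2 (fire T3): [2 4 2 1 1 6]
step 3 (fire T2): [2 6 1 1 1 6]
step 4 (fire T1): [0 6 1 2 1 9]
step 5 (fire T2): [0 8 0 2 1 9]
step 6 (fire T2): [0 8 0 2 1 9]

0 8 0 2 1 9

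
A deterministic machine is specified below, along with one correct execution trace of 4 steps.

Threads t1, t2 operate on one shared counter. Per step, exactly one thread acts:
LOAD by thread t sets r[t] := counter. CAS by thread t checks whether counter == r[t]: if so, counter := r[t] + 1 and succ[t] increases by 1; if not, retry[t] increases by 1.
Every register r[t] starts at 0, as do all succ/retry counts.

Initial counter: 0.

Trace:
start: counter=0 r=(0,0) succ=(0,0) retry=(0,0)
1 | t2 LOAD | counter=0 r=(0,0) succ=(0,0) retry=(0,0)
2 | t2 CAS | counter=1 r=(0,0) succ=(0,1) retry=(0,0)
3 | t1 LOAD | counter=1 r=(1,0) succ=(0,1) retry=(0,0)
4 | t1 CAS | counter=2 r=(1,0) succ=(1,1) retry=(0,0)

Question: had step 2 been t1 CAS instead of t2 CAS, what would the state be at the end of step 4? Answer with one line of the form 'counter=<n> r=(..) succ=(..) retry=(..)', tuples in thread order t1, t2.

(re-executing from step 2 with the substitution; state before step 2: counter=0 r=(0,0) succ=(0,0) retry=(0,0))
2 | t1 CAS | counter=1 r=(0,0) succ=(1,0) retry=(0,0)
3 | t1 LOAD | counter=1 r=(1,0) succ=(1,0) retry=(0,0)
4 | t1 CAS | counter=2 r=(1,0) succ=(2,0) retry=(0,0)

counter=2 r=(1,0) succ=(2,0) retry=(0,0)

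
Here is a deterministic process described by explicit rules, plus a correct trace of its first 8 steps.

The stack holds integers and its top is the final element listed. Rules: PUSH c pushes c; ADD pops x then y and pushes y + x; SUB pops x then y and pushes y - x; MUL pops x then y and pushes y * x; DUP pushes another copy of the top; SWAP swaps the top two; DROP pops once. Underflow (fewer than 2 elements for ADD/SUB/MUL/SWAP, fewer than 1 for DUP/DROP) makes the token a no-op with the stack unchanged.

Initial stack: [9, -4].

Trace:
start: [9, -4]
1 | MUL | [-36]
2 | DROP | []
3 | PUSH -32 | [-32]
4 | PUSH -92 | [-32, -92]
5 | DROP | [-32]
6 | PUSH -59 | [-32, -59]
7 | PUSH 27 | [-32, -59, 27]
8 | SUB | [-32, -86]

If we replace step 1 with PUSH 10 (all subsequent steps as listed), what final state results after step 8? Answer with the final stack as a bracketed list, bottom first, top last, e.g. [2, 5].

(re-executing from step 1 with the substitution; state before step 1: [9, -4])
1 | PUSH 10 | [9, -4, 10]
2 | DROP | [9, -4]
3 | PUSH -32 | [9, -4, -32]
4 | PUSH -92 | [9, -4, -32, -92]
5 | DROP | [9, -4, -32]
6 | PUSH -59 | [9, -4, -32, -59]
7 | PUSH 27 | [9, -4, -32, -59, 27]
8 | SUB | [9, -4, -32, -86]

[9, -4, -32, -86]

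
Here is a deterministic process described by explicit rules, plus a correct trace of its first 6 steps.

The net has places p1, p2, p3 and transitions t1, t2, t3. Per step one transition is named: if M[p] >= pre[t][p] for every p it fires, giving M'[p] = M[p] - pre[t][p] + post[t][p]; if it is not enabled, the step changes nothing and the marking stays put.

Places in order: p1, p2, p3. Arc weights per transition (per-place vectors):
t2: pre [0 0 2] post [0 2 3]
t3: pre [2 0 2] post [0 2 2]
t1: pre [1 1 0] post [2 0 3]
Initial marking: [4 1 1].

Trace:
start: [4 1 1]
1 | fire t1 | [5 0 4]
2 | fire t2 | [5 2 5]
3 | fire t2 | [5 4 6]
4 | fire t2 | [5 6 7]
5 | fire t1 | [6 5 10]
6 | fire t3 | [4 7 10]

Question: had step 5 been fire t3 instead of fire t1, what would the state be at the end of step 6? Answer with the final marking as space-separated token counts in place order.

(re-executing from step 5 with the substitution; state before step 5: [5 6 7])
5 | fire t3 | [3 8 7]
6 | fire t3 | [1 10 7]

1 10 7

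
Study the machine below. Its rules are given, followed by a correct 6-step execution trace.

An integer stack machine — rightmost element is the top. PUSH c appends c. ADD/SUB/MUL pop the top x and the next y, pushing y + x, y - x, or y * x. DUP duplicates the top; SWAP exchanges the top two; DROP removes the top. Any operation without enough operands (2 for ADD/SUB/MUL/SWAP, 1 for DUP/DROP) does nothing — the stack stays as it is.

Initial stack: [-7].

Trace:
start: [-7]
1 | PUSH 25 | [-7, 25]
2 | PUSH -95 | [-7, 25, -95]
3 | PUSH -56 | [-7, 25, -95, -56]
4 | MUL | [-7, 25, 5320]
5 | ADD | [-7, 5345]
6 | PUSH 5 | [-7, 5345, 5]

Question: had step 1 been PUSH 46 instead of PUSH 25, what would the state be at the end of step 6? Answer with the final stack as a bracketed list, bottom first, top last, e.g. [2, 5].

(re-executing from step 1 with the substitution; state before step 1: [-7])
1 | PUSH 46 | [-7, 46]
2 | PUSH -95 | [-7, 46, -95]
3 | PUSH -56 | [-7, 46, -95, -56]
4 | MUL | [-7, 46, 5320]
5 | ADD | [-7, 5366]
6 | PUSH 5 | [-7, 5366, 5]

[-7, 5366, 5]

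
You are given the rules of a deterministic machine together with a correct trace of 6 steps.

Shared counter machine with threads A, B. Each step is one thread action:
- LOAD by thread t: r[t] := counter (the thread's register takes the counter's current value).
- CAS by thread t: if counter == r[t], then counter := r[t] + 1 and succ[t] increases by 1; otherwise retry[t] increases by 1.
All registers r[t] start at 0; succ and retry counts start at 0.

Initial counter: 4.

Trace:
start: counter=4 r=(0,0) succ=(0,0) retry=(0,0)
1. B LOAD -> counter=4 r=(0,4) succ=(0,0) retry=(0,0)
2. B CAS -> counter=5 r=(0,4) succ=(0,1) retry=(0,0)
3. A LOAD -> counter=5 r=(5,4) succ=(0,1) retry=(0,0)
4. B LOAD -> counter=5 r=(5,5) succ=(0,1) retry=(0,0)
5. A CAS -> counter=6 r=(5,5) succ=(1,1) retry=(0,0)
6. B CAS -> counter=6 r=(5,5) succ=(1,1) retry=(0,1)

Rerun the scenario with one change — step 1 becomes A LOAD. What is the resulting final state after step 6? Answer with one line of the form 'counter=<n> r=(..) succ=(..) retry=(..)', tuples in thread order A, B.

counter=5 r=(4,4) succ=(1,0) retry=(0,2)

(re-executing from step 1 with the substitution; state before step 1: counter=4 r=(0,0) succ=(0,0) retry=(0,0))
1. A LOAD -> counter=4 r=(4,0) succ=(0,0) retry=(0,0)
2. B CAS -> counter=4 r=(4,0) succ=(0,0) retry=(0,1)
3. A LOAD -> counter=4 r=(4,0) succ=(0,0) retry=(0,1)
4. B LOAD -> counter=4 r=(4,4) succ=(0,0) retry=(0,1)
5. A CAS -> counter=5 r=(4,4) succ=(1,0) retry=(0,1)
6. B CAS -> counter=5 r=(4,4) succ=(1,0) retry=(0,2)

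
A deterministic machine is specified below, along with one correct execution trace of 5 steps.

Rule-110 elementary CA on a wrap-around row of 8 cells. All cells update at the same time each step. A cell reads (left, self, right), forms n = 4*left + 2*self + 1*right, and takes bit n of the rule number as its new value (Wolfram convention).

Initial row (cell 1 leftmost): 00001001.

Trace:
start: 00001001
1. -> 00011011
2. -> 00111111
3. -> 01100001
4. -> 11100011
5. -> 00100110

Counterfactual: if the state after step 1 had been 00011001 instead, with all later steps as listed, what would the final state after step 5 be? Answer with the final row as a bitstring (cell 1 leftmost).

state after step 1 := 00011001
2. -> 00111011
3. -> 01101111
4. -> 11111001
5. -> 00001011

00001011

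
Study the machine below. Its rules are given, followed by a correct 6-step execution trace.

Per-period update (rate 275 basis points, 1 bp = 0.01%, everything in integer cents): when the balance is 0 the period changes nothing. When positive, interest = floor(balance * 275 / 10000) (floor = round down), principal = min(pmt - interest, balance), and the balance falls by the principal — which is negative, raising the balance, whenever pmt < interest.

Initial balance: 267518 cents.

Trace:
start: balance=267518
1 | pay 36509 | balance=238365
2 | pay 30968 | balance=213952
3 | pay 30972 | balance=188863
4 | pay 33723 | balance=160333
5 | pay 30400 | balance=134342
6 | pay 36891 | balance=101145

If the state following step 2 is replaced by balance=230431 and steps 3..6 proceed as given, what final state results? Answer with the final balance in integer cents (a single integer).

state after step 2 := balance=230431
3 | pay 30972 | balance=205795
4 | pay 33723 | balance=177731
5 | pay 30400 | balance=152218
6 | pay 36891 | balance=119512

119512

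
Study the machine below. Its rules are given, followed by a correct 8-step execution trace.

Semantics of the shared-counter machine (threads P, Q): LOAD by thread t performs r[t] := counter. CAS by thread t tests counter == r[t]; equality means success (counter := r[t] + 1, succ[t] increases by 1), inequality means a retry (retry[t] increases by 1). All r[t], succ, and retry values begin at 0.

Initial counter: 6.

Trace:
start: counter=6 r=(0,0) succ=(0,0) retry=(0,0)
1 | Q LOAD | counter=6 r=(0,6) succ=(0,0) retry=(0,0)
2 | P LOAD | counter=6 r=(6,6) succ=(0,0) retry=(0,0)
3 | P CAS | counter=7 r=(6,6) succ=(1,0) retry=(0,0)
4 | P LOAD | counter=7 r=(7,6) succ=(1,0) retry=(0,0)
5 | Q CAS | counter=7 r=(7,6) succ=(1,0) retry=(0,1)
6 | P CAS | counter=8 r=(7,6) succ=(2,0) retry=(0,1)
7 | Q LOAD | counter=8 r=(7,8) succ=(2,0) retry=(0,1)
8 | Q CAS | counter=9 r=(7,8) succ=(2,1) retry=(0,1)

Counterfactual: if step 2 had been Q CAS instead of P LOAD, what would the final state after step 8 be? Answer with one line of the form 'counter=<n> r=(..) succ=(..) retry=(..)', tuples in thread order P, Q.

(re-executing from step 2 with the substitution; state before step 2: counter=6 r=(0,6) succ=(0,0) retry=(0,0))
2 | Q CAS | counter=7 r=(0,6) succ=(0,1) retry=(0,0)
3 | P CAS | counter=7 r=(0,6) succ=(0,1) retry=(1,0)
4 | P LOAD | counter=7 r=(7,6) succ=(0,1) retry=(1,0)
5 | Q CAS | counter=7 r=(7,6) succ=(0,1) retry=(1,1)
6 | P CAS | counter=8 r=(7,6) succ=(1,1) retry=(1,1)
7 | Q LOAD | counter=8 r=(7,8) succ=(1,1) retry=(1,1)
8 | Q CAS | counter=9 r=(7,8) succ=(1,2) retry=(1,1)

counter=9 r=(7,8) succ=(1,2) retry=(1,1)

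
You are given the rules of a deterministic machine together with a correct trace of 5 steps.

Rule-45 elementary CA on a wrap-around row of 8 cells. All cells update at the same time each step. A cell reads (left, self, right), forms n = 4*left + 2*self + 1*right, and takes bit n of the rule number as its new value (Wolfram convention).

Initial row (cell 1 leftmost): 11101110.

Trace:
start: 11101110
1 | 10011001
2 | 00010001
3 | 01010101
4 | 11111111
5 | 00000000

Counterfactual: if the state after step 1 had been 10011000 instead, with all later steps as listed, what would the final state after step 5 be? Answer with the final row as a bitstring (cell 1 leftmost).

state after step 1 := 10011000
2 | 10010010
3 | 10010011
4 | 00010010
5 | 11010010

11010010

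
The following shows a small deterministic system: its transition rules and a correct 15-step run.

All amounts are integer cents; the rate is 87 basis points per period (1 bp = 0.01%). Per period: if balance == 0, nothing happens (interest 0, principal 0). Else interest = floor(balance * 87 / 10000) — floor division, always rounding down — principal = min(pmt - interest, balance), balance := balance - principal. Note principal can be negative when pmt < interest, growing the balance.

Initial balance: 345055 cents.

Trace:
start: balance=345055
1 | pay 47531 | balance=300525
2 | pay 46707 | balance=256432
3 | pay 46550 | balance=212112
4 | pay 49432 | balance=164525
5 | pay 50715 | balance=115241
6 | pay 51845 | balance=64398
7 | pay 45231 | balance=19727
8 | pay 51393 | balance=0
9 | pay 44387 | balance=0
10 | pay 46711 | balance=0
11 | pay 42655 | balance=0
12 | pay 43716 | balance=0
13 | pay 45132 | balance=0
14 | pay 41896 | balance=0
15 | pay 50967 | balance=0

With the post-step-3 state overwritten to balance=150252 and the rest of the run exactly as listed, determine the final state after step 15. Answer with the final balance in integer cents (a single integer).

state after step 3 := balance=150252
4 | pay 49432 | balance=102127
5 | pay 50715 | balance=52300
6 | pay 51845 | balance=910
7 | pay 45231 | balance=0
8 | pay 51393 | balance=0
9 | pay 44387 | balance=0
10 | pay 46711 | balance=0
11 | pay 42655 | balance=0
12 | pay 43716 | balance=0
13 | pay 45132 | balance=0
14 | pay 41896 | balance=0
15 | pay 50967 | balance=0

0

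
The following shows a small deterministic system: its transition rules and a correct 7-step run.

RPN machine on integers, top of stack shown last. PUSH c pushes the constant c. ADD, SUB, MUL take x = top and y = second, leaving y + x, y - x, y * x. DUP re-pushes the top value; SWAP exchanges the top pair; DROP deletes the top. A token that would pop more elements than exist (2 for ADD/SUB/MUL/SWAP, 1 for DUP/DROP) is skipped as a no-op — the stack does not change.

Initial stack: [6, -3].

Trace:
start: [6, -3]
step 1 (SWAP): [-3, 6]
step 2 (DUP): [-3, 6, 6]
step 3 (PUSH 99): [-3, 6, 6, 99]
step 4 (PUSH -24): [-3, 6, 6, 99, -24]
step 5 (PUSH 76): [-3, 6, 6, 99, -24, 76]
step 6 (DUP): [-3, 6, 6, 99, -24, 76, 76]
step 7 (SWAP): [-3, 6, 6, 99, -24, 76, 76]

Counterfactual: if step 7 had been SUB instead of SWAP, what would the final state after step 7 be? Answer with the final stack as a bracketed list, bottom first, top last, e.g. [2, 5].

(re-executing from step 7 with the substitution; state before step 7: [-3, 6, 6, 99, -24, 76, 76])
step 7 (SUB): [-3, 6, 6, 99, -24, 0]

[-3, 6, 6, 99, -24, 0]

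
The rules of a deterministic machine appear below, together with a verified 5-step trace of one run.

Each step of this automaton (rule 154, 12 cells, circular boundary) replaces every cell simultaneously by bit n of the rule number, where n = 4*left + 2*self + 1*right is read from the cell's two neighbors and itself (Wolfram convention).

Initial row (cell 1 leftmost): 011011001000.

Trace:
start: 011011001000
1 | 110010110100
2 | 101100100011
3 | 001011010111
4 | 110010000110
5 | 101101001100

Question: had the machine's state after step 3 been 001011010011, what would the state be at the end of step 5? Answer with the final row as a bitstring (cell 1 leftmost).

state after step 3 := 001011010011
4 | 110010001110
5 | 101101011100

101101011100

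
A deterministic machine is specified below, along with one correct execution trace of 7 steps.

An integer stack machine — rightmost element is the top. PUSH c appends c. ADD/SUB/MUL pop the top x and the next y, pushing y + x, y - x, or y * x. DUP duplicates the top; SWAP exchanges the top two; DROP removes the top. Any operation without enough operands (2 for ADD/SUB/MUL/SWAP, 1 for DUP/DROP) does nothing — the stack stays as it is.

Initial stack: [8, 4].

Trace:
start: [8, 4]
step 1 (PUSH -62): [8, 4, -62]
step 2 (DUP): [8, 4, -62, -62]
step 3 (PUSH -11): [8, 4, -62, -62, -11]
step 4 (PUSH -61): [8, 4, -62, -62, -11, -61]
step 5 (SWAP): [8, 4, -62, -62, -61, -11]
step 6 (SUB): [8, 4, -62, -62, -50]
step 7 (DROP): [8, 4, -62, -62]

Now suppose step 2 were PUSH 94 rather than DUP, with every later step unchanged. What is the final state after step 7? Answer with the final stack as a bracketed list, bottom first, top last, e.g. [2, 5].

(re-executing from step 2 with the substitution; state before step 2: [8, 4, -62])
step 2 (PUSH 94): [8, 4, -62, 94]
step 3 (PUSH -11): [8, 4, -62, 94, -11]
step 4 (PUSH -61): [8, 4, -62, 94, -11, -61]
step 5 (SWAP): [8, 4, -62, 94, -61, -11]
step 6 (SUB): [8, 4, -62, 94, -50]
step 7 (DROP): [8, 4, -62, 94]

[8, 4, -62, 94]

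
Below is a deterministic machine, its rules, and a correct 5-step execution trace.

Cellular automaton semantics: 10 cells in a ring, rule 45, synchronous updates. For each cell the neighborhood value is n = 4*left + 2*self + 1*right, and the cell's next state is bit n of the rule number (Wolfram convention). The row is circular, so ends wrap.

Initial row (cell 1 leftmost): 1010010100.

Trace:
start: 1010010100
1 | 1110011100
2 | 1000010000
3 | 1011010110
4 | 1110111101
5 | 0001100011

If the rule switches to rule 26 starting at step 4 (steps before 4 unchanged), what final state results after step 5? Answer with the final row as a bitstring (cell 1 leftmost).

(re-executing steps 4..5 under rule 26; state before step 4: 1011010110)
4 | 0010000100
5 | 0101001010

0101001010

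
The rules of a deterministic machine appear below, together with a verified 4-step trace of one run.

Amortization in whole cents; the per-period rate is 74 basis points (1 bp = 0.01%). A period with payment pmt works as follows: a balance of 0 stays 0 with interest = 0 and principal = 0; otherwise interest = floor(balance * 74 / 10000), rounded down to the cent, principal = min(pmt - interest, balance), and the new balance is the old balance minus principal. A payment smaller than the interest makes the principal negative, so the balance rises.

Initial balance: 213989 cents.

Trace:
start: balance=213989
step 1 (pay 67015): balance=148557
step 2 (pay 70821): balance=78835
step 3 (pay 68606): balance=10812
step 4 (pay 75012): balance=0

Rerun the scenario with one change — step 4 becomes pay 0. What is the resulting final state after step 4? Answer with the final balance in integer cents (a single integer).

(re-executing from step 4 with the substitution; state before step 4: balance=10812)
step 4 (pay 0): balance=10892

10892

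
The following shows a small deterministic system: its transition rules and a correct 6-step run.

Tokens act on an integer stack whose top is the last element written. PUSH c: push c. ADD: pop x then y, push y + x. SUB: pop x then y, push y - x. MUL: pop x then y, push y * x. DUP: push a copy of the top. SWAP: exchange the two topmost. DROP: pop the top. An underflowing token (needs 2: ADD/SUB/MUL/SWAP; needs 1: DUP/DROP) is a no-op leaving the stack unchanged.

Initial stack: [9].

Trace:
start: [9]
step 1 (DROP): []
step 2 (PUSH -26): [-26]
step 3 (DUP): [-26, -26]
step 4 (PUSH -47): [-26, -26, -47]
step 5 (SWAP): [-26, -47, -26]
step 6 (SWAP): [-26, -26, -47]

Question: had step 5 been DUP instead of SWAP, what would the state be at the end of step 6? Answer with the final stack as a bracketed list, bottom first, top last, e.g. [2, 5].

(re-executing from step 5 with the substitution; state before step 5: [-26, -26, -47])
step 5 (DUP): [-26, -26, -47, -47]
step 6 (SWAP): [-26, -26, -47, -47]

[-26, -26, -47, -47]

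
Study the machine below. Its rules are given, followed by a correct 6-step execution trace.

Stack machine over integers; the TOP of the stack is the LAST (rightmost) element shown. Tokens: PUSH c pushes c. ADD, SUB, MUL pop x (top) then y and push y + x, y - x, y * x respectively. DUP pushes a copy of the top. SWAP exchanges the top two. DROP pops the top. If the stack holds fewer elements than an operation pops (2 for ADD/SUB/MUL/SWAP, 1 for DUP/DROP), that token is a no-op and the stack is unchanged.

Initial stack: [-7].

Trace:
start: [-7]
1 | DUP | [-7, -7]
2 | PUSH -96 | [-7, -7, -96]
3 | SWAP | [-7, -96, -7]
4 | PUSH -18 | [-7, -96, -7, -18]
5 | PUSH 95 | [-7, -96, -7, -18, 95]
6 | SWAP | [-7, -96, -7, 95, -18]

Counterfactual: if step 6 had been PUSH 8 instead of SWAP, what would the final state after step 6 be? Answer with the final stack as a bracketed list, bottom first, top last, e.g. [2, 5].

(re-executing from step 6 with the substitution; state before step 6: [-7, -96, -7, -18, 95])
6 | PUSH 8 | [-7, -96, -7, -18, 95, 8]

[-7, -96, -7, -18, 95, 8]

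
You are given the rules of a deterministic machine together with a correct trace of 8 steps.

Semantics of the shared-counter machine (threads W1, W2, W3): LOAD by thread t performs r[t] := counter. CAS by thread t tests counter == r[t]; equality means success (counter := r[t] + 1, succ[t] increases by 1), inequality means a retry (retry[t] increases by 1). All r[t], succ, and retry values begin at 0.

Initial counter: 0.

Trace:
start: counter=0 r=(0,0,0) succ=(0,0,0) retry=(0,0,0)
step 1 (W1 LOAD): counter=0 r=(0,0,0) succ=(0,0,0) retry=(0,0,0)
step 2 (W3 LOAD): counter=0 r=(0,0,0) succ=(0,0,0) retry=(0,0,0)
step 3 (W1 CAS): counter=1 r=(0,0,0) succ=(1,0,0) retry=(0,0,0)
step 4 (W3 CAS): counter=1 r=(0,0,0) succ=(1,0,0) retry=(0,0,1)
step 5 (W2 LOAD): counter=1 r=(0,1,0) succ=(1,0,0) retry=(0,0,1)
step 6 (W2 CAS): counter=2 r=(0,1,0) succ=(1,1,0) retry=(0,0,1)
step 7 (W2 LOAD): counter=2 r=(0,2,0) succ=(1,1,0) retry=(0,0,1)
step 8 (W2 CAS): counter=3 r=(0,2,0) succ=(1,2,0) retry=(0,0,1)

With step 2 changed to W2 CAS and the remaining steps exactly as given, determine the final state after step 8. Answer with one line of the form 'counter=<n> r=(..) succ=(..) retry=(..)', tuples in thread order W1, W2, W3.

counter=3 r=(0,2,0) succ=(0,3,0) retry=(1,0,1)

(re-executing from step 2 with the substitution; state before step 2: counter=0 r=(0,0,0) succ=(0,0,0) retry=(0,0,0))
step 2 (W2 CAS): counter=1 r=(0,0,0) succ=(0,1,0) retry=(0,0,0)
step 3 (W1 CAS): counter=1 r=(0,0,0) succ=(0,1,0) retry=(1,0,0)
step 4 (W3 CAS): counter=1 r=(0,0,0) succ=(0,1,0) retry=(1,0,1)
step 5 (W2 LOAD): counter=1 r=(0,1,0) succ=(0,1,0) retry=(1,0,1)
step 6 (W2 CAS): counter=2 r=(0,1,0) succ=(0,2,0) retry=(1,0,1)
step 7 (W2 LOAD): counter=2 r=(0,2,0) succ=(0,2,0) retry=(1,0,1)
step 8 (W2 CAS): counter=3 r=(0,2,0) succ=(0,3,0) retry=(1,0,1)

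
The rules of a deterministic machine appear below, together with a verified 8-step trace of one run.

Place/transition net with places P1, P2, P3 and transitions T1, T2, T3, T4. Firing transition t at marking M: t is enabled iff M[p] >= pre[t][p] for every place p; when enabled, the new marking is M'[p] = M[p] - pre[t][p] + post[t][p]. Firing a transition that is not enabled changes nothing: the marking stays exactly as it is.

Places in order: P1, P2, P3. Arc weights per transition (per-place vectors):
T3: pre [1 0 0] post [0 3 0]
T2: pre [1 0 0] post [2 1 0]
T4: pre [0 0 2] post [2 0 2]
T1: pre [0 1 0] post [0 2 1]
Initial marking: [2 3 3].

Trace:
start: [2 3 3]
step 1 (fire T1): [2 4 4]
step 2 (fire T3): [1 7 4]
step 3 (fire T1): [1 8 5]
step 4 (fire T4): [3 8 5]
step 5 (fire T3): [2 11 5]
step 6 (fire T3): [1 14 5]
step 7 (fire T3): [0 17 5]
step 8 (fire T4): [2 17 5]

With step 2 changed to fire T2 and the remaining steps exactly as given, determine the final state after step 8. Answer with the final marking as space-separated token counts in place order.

4 15 5

(re-executing from step 2 with the substitution; state before step 2: [2 4 4])
step 2 (fire T2): [3 5 4]
step 3 (fire T1): [3 6 5]
step 4 (fire T4): [5 6 5]
step 5 (fire T3): [4 9 5]
step 6 (fire T3): [3 12 5]
step 7 (fire T3): [2 15 5]
step 8 (fire T4): [4 15 5]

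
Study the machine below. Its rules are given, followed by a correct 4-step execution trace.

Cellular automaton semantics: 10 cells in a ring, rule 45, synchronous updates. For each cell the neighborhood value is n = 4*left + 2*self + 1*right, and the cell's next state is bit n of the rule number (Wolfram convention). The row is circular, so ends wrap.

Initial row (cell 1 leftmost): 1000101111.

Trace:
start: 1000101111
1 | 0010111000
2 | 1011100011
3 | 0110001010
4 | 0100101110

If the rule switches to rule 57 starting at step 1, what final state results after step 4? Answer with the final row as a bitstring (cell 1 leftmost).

0101011010

(re-executing steps 1..4 under rule 57; state before step 1: 1000101111)
1 | 0110011000
2 | 0101010111
3 | 1010101100
4 | 0101011010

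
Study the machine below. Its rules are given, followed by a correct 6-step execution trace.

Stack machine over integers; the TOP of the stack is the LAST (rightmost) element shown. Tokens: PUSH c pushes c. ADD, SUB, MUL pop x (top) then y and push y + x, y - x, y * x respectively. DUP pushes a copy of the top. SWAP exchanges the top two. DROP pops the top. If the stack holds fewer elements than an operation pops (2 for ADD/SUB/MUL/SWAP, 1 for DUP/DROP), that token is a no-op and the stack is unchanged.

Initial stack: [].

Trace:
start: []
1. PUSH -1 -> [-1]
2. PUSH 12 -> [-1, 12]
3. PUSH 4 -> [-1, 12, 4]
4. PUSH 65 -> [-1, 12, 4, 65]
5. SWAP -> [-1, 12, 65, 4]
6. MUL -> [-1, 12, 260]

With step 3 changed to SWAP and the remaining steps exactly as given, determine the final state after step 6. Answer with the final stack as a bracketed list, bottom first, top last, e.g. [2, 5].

(re-executing from step 3 with the substitution; state before step 3: [-1, 12])
3. SWAP -> [12, -1]
4. PUSH 65 -> [12, -1, 65]
5. SWAP -> [12, 65, -1]
6. MUL -> [12, -65]

[12, -65]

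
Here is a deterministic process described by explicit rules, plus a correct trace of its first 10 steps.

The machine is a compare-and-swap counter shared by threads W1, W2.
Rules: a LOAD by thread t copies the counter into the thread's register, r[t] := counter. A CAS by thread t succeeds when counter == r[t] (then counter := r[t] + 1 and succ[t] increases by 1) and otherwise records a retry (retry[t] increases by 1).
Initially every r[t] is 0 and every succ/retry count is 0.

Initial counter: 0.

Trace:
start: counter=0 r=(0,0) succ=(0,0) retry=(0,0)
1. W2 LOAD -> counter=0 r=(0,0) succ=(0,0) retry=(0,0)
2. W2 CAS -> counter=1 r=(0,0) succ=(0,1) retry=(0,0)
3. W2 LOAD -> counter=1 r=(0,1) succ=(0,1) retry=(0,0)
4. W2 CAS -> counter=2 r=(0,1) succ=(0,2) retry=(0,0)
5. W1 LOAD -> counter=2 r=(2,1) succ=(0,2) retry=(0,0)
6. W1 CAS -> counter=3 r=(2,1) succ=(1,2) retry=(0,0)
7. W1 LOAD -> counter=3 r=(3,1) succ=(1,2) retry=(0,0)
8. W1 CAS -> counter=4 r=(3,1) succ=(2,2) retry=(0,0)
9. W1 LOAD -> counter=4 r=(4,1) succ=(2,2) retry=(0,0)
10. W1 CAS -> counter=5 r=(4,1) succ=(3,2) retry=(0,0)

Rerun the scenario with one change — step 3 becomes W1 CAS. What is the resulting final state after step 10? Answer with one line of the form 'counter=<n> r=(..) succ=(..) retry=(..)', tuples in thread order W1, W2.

(re-executing from step 3 with the substitution; state before step 3: counter=1 r=(0,0) succ=(0,1) retry=(0,0))
3. W1 CAS -> counter=1 r=(0,0) succ=(0,1) retry=(1,0)
4. W2 CAS -> counter=1 r=(0,0) succ=(0,1) retry=(1,1)
5. W1 LOAD -> counter=1 r=(1,0) succ=(0,1) retry=(1,1)
6. W1 CAS -> counter=2 r=(1,0) succ=(1,1) retry=(1,1)
7. W1 LOAD -> counter=2 r=(2,0) succ=(1,1) retry=(1,1)
8. W1 CAS -> counter=3 r=(2,0) succ=(2,1) retry=(1,1)
9. W1 LOAD -> counter=3 r=(3,0) succ=(2,1) retry=(1,1)
10. W1 CAS -> counter=4 r=(3,0) succ=(3,1) retry=(1,1)

counter=4 r=(3,0) succ=(3,1) retry=(1,1)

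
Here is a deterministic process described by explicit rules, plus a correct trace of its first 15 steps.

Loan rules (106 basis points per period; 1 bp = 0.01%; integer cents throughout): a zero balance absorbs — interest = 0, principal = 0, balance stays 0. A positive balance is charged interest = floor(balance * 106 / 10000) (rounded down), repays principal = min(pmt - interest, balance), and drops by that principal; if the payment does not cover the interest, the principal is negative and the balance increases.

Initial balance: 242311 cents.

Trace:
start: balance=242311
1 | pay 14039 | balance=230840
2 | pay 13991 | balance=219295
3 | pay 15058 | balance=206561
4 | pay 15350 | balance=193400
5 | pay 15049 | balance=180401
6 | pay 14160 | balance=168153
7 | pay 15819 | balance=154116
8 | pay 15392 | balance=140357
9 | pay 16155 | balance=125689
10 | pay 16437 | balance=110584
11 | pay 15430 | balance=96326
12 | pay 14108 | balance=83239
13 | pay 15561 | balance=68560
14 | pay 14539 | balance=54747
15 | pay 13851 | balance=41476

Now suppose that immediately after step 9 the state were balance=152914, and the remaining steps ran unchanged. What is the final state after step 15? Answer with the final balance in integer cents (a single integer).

70477

state after step 9 := balance=152914
10 | pay 16437 | balance=138097
11 | pay 15430 | balance=124130
12 | pay 14108 | balance=111337
13 | pay 15561 | balance=96956
14 | pay 14539 | balance=83444
15 | pay 13851 | balance=70477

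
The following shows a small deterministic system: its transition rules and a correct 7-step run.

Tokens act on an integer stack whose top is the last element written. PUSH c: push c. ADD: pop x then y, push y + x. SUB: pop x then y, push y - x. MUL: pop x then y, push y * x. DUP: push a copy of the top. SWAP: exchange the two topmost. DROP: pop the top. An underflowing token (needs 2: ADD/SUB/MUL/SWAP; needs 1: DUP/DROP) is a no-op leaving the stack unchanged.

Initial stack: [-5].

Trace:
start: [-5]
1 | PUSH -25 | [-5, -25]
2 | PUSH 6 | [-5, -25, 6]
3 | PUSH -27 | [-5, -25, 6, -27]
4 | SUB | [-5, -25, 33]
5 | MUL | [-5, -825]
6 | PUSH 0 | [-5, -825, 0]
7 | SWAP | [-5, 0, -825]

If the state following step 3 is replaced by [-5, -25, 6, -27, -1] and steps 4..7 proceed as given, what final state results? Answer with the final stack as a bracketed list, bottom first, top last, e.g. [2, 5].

state after step 3 := [-5, -25, 6, -27, -1]
4 | SUB | [-5, -25, 6, -26]
5 | MUL | [-5, -25, -156]
6 | PUSH 0 | [-5, -25, -156, 0]
7 | SWAP | [-5, -25, 0, -156]

[-5, -25, 0, -156]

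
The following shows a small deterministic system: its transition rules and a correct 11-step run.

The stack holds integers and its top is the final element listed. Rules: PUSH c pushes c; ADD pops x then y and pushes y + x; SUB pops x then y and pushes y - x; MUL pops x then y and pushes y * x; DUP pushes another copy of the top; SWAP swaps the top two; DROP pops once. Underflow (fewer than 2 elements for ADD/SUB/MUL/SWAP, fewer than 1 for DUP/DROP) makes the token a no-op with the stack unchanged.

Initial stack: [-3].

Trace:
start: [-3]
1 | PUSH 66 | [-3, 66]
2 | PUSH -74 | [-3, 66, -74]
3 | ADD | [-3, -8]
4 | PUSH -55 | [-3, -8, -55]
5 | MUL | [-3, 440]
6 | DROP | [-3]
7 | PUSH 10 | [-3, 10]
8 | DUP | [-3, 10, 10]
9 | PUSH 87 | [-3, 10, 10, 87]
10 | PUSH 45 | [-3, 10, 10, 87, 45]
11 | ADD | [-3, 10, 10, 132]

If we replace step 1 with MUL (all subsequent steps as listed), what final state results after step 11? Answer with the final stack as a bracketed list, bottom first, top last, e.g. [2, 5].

[10, 10, 132]

(re-executing from step 1 with the substitution; state before step 1: [-3])
1 | MUL | [-3]
2 | PUSH -74 | [-3, -74]
3 | ADD | [-77]
4 | PUSH -55 | [-77, -55]
5 | MUL | [4235]
6 | DROP | []
7 | PUSH 10 | [10]
8 | DUP | [10, 10]
9 | PUSH 87 | [10, 10, 87]
10 | PUSH 45 | [10, 10, 87, 45]
11 | ADD | [10, 10, 132]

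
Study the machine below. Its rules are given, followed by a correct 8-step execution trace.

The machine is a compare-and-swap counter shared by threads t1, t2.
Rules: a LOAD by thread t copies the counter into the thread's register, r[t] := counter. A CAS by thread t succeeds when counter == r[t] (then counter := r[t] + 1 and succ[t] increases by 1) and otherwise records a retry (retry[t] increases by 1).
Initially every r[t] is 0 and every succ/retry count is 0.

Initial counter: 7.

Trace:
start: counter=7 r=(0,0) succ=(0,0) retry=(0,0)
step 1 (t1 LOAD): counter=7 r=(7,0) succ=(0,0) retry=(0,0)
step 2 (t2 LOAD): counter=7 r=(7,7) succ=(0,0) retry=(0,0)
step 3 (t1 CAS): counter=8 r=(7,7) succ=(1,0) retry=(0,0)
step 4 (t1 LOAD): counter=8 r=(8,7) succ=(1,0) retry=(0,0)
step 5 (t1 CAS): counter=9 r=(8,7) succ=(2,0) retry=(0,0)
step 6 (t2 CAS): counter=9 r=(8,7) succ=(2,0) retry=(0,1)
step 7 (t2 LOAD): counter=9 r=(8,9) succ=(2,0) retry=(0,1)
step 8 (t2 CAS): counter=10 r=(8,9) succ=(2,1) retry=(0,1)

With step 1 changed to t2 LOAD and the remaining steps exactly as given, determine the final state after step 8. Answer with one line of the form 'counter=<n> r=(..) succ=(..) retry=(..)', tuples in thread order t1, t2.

counter=9 r=(7,8) succ=(1,1) retry=(1,1)

(re-executing from step 1 with the substitution; state before step 1: counter=7 r=(0,0) succ=(0,0) retry=(0,0))
step 1 (t2 LOAD): counter=7 r=(0,7) succ=(0,0) retry=(0,0)
step 2 (t2 LOAD): counter=7 r=(0,7) succ=(0,0) retry=(0,0)
step 3 (t1 CAS): counter=7 r=(0,7) succ=(0,0) retry=(1,0)
step 4 (t1 LOAD): counter=7 r=(7,7) succ=(0,0) retry=(1,0)
step 5 (t1 CAS): counter=8 r=(7,7) succ=(1,0) retry=(1,0)
step 6 (t2 CAS): counter=8 r=(7,7) succ=(1,0) retry=(1,1)
step 7 (t2 LOAD): counter=8 r=(7,8) succ=(1,0) retry=(1,1)
step 8 (t2 CAS): counter=9 r=(7,8) succ=(1,1) retry=(1,1)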